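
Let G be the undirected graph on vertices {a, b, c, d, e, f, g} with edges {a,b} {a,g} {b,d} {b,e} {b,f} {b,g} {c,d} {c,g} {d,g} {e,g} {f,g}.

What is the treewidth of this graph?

A width-2 tree decomposition is:
Bags: B1 = {a, b, g}  B2 = {b, d, g}  B3 = {b, f, g}  B4 = {c, d, g}  B5 = {b, e, g}
Tree: B1–B2, B2–B3, B2–B4, B2–B5
Each bag holds 3 vertices, so the decomposition has width 2, which upper-bounds the treewidth. Conversely, {c, d, g} is a clique of size 3, and the vertices of any clique must share a bag in every tree decomposition; so some bag has ≥ 3 vertices and tw(G) ≥ 2. Combining the bounds, tw(G) = 2.

2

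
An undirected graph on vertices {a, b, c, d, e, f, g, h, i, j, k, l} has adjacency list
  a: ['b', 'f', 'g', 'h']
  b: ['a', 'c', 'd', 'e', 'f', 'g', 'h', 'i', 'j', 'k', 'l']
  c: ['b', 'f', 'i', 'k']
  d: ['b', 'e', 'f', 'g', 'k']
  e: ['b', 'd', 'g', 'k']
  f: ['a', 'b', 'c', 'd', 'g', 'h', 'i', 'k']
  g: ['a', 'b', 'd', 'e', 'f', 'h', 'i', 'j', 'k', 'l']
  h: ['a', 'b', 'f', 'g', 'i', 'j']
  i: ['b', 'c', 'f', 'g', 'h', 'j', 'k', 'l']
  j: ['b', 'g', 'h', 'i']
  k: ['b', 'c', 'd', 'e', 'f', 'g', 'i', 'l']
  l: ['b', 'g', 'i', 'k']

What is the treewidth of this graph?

4

A width-4 tree decomposition is:
Bags: B1 = {b, f, g, i, k}  B2 = {b, g, i, k, l}  B3 = {b, f, g, h, i}  B4 = {b, c, f, i, k}  B5 = {a, b, f, g, h}  B6 = {b, g, h, i, j}  B7 = {b, d, f, g, k}  B8 = {b, d, e, g, k}
Tree: B1–B2, B1–B3, B1–B4, B3–B5, B3–B6, B1–B7, B7–B8
Each bag holds 5 vertices, so the decomposition has width 4, which upper-bounds the treewidth. For the lower bound, the 5 vertices {b, g, h, i, j} are pairwise adjacent, and any tree decomposition puts a clique entirely inside one bag — forcing width ≥ 4. Therefore the treewidth is 4.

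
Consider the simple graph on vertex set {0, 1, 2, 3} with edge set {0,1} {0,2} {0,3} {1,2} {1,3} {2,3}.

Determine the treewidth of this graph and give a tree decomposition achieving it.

A single bag containing all 4 vertices is trivially a valid decomposition of width 3. For the lower bound, the 4 vertices {0, 1, 2, 3} are pairwise adjacent, and any tree decomposition puts a clique entirely inside one bag — forcing width ≥ 3. Therefore the treewidth is 3.

Treewidth 3.
One optimal decomposition is:
Bags: B1 = {0, 1, 2, 3}
Tree: (single bag)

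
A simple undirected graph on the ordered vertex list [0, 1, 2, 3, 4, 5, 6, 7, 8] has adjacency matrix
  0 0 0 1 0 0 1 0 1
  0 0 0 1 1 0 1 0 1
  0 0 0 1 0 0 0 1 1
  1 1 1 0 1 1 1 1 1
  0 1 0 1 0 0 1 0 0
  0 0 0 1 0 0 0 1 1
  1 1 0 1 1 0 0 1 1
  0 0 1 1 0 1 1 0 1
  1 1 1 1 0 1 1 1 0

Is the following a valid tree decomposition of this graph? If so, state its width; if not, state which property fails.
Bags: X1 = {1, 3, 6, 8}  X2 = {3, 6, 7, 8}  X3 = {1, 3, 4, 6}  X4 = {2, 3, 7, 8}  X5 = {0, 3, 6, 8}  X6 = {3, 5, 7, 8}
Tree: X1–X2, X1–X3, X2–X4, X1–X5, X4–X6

Every vertex of G appears in some bag (union = {0, 1, 2, 3, 4, 5, 6, 7, 8}); every edge is covered by a bag; and for each vertex v the set of bags containing v is connected in the bag tree. The decomposition is therefore valid. The largest bag has 4 vertices, so the width is 3.

Yes; width 3.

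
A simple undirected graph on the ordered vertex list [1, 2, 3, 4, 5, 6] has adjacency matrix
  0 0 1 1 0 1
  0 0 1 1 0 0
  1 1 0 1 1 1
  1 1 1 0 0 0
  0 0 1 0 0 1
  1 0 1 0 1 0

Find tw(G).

A width-2 tree decomposition is:
Bags: B1 = {1, 3, 6}  B2 = {1, 3, 4}  B3 = {3, 5, 6}  B4 = {2, 3, 4}
Tree: B1–B2, B1–B3, B2–B4
Every bag has size at most 3, so the width is 3 − 1 = 2 and tw(G) ≤ 2. For the lower bound, the 3 vertices {1, 3, 4} are pairwise adjacent, and any tree decomposition puts a clique entirely inside one bag — forcing width ≥ 2. Combining the bounds, tw(G) = 2.

2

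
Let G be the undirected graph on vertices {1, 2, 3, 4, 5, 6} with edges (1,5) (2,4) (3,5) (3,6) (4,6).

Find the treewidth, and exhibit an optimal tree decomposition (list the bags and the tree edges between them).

Each bag holds 2 vertices, so the decomposition has width 1, which upper-bounds the treewidth. G has an edge, so its treewidth is at least 1. Combining the bounds, tw(G) = 1.

Treewidth 1.
Bags: B1 = {1, 5}  B2 = {3, 5}  B3 = {3, 6}  B4 = {4, 6}  B5 = {2, 4}
Tree: B1–B2, B2–B3, B3–B4, B4–B5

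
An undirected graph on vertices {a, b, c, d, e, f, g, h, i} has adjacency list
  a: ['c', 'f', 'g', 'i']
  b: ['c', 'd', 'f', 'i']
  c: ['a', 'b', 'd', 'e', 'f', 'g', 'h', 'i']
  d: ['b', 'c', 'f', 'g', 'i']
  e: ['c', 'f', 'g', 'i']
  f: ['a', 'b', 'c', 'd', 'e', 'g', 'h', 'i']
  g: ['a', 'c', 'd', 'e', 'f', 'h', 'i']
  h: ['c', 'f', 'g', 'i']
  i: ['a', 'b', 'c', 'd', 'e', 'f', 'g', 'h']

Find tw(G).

A width-4 tree decomposition is:
Bags: B1 = {c, f, g, h, i}  B2 = {c, d, f, g, i}  B3 = {a, c, f, g, i}  B4 = {b, c, d, f, i}  B5 = {c, e, f, g, i}
Tree: B1–B2, B1–B3, B2–B4, B2–B5
Every bag has size at most 5, so the width is 5 − 1 = 4 and tw(G) ≤ 4. Conversely, {c, d, f, g, i} is a clique of size 5, and the vertices of any clique must share a bag in every tree decomposition; so some bag has ≥ 5 vertices and tw(G) ≥ 4. Therefore the treewidth is 4.

4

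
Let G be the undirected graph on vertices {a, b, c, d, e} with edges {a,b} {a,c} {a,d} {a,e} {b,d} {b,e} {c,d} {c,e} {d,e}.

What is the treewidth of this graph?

3

A width-3 tree decomposition is:
Bags: B1 = {a, b, d, e}  B2 = {a, c, d, e}
Tree: B1–B2
Every bag has size at most 4, so the width is 4 − 1 = 3 and tw(G) ≤ 3. On the other hand G contains the 4-clique {a, c, d, e}. A clique must lie in a single bag of any decomposition, so no decomposition can have width below 3. The upper and lower bounds meet at 3, so that is the treewidth.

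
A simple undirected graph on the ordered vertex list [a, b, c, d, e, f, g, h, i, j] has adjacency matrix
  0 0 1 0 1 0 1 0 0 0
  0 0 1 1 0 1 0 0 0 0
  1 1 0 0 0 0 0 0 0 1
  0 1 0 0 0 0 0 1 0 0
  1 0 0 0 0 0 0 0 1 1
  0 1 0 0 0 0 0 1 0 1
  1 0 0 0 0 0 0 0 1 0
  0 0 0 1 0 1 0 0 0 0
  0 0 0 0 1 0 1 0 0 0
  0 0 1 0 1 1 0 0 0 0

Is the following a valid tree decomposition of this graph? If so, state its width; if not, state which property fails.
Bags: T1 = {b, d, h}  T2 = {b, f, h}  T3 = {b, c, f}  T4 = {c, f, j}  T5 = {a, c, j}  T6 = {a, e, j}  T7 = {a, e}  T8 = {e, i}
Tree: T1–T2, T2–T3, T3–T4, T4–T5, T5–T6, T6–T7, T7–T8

No — vertex g appears in no bag.

A tree decomposition must satisfy three properties: every vertex lies in some bag; for every edge, both endpoints lie together in some bag; and for every vertex, the bags containing it form a connected subtree. Here vertex g appears in no bag, so the decomposition is invalid.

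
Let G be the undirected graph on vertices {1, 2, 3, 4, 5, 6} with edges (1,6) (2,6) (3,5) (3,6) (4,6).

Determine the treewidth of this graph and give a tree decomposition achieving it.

Treewidth 1.
One such decomposition:
Bags: B1 = {1, 6}  B2 = {3, 6}  B3 = {3, 5}  B4 = {4, 6}  B5 = {2, 6}
Tree: B1–B2, B2–B3, B2–B4, B4–B5

Every bag has size at most 2, so the width is 2 − 1 = 1 and tw(G) ≤ 1. Since G has at least one edge (e.g. 6–1), it is not an edgeless graph, so tw(G) ≥ 1. Combining the bounds, tw(G) = 1.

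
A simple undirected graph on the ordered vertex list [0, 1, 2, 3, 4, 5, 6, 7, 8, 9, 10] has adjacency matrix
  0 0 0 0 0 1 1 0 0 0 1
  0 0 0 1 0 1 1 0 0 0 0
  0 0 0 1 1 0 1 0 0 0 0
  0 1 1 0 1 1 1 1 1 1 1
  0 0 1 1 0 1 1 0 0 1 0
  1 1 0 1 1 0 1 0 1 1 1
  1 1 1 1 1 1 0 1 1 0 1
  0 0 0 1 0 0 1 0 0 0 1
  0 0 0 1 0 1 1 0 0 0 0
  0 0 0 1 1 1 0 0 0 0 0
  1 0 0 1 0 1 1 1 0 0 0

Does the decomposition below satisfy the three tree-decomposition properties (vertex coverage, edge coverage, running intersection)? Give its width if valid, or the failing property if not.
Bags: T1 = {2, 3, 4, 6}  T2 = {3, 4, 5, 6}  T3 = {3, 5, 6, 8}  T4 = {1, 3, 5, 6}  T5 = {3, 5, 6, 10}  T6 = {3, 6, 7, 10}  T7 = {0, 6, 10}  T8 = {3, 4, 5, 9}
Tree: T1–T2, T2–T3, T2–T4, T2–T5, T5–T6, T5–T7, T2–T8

No — edge (5,0) lies in no bag.

A tree decomposition must satisfy three properties: every vertex lies in some bag; for every edge, both endpoints lie together in some bag; and for every vertex, the bags containing it form a connected subtree. Here edge (5,0) lies in no bag, so the decomposition is invalid.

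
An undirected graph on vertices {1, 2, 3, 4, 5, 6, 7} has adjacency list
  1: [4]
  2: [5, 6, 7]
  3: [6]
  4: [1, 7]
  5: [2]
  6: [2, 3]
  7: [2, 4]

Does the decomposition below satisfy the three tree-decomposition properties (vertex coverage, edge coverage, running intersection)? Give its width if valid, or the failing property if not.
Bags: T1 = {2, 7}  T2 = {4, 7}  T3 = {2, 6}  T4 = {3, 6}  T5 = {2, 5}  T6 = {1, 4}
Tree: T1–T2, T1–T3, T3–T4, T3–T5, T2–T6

Every vertex of G appears in some bag (union = {1, 2, 3, 4, 5, 6, 7}); every edge is covered by a bag; and for each vertex v the set of bags containing v is connected in the bag tree. The decomposition is therefore valid. The largest bag has 2 vertices, so the width is 1.

Yes; width 1.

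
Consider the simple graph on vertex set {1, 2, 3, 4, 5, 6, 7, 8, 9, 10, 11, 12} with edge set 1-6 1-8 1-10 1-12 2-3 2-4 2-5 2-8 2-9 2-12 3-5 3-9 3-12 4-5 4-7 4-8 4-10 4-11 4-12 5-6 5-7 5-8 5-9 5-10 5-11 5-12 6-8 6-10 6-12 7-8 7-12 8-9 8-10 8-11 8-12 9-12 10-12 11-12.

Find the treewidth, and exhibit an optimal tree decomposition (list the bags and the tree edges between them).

Treewidth 4.
Bags: B1 = {5, 6, 8, 10, 12}  B2 = {1, 6, 8, 10, 12}  B3 = {4, 5, 8, 10, 12}  B4 = {2, 4, 5, 8, 12}  B5 = {2, 5, 8, 9, 12}  B6 = {2, 3, 5, 9, 12}  B7 = {4, 5, 7, 8, 12}  B8 = {4, 5, 8, 11, 12}
Tree: B1–B2, B1–B3, B3–B4, B4–B5, B5–B6, B4–B7, B7–B8

Each bag holds 5 vertices, so the decomposition has width 4, which upper-bounds the treewidth. For the lower bound, the 5 vertices {1, 6, 8, 10, 12} are pairwise adjacent, and any tree decomposition puts a clique entirely inside one bag — forcing width ≥ 4. Therefore the treewidth is 4.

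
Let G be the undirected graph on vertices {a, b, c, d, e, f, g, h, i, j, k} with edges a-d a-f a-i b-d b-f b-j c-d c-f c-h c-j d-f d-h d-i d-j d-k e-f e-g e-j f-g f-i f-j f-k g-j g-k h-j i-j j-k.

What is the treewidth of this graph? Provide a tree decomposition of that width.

Treewidth 3.
One optimal decomposition is:
Bags: B1 = {f, g, j, k}  B2 = {e, f, g, j}  B3 = {d, f, j, k}  B4 = {d, f, i, j}  B5 = {b, d, f, j}  B6 = {c, d, f, j}  B7 = {c, d, h, j}  B8 = {a, d, f, i}
Tree: B1–B2, B1–B3, B3–B4, B4–B5, B4–B6, B6–B7, B4–B8

Each bag holds 4 vertices, so the decomposition has width 3, which upper-bounds the treewidth. For the lower bound, the 4 vertices {c, d, h, j} are pairwise adjacent, and any tree decomposition puts a clique entirely inside one bag — forcing width ≥ 3. Therefore the treewidth is 3.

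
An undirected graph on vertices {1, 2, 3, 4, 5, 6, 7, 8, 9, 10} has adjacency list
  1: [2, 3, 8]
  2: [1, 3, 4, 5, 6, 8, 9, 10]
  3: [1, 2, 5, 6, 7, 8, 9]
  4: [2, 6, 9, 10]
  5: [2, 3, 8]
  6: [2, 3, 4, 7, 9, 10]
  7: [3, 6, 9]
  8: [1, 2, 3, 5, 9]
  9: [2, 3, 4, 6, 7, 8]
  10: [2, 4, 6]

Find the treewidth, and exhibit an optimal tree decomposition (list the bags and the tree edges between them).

The largest bag has 4 vertices, giving width 3; this decomposition certifies tw(G) ≤ 3. For the lower bound, the 4 vertices {2, 4, 6, 10} are pairwise adjacent, and any tree decomposition puts a clique entirely inside one bag — forcing width ≥ 3. Combining the bounds, tw(G) = 3.

Treewidth 3.
One such decomposition:
Bags: B1 = {2, 4, 6, 9}  B2 = {2, 3, 6, 9}  B3 = {2, 3, 8, 9}  B4 = {3, 6, 7, 9}  B5 = {1, 2, 3, 8}  B6 = {2, 4, 6, 10}  B7 = {2, 3, 5, 8}
Tree: B1–B2, B2–B3, B2–B4, B3–B5, B1–B6, B3–B7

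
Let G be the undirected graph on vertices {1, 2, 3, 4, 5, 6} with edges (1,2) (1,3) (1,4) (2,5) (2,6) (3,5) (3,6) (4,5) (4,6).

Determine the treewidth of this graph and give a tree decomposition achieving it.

The largest bag has 4 vertices, giving width 3; this decomposition certifies tw(G) ≤ 3. For the lower bound: the 4 vertex sets {4,5}, {2,6}, {1}, {3} are disjoint, each induces a connected subgraph, and every pair is joined by at least one edge of G. Contracting each set to a single vertex therefore yields K_{4} as a minor, and since treewidth is minor-monotone, tw(G) ≥ tw(K_{4}) = 3. Hence tw(G) = 3 exactly.

Treewidth 3.
One such decomposition:
Bags: B1 = {1, 4, 5, 6}  B2 = {1, 2, 5, 6}  B3 = {1, 3, 5, 6}
Tree: B1–B2, B2–B3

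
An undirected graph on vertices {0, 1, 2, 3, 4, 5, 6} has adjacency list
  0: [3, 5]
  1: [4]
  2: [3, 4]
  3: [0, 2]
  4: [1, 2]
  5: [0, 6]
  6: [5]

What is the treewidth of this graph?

A width-1 tree decomposition is:
Bags: B1 = {1, 4}  B2 = {2, 4}  B3 = {2, 3}  B4 = {0, 3}  B5 = {0, 5}  B6 = {5, 6}
Tree: B1–B2, B2–B3, B3–B4, B4–B5, B5–B6
Each bag holds 2 vertices, so the decomposition has width 1, which upper-bounds the treewidth. Any graph with an edge has treewidth ≥ 1, and G has the edge 1–4. Therefore the treewidth is 1.

1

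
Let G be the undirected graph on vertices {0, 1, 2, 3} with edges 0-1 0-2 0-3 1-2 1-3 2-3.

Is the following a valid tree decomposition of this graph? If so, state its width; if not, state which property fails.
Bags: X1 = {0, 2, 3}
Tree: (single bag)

A tree decomposition must satisfy three properties: every vertex lies in some bag; for every edge, both endpoints lie together in some bag; and for every vertex, the bags containing it form a connected subtree. Here vertex 1 appears in no bag, so the decomposition is invalid.

No — vertex 1 appears in no bag.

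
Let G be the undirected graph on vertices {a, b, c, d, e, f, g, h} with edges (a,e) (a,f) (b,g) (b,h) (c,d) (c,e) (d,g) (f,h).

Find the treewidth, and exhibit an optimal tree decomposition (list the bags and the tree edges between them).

Each bag holds 3 vertices, so the decomposition has width 2, which upper-bounds the treewidth. Since d–g–b–h–f–a–e–c–d is a cycle in G, G is not acyclic. Forests are exactly the graphs of treewidth ≤ 1, so tw(G) ≥ 2. Hence tw(G) = 2 exactly.

Treewidth 2.
One such decomposition:
Bags: B1 = {b, d, g}  B2 = {b, d, h}  B3 = {d, f, h}  B4 = {a, d, f}  B5 = {a, d, e}  B6 = {c, d, e}
Tree: B1–B2, B2–B3, B3–B4, B4–B5, B5–B6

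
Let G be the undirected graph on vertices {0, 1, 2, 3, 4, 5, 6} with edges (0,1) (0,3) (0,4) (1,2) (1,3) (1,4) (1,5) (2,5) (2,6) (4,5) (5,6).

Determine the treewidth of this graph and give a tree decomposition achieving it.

Every bag has size at most 3, so the width is 3 − 1 = 2 and tw(G) ≤ 2. Conversely, {0, 1, 3} is a clique of size 3, and the vertices of any clique must share a bag in every tree decomposition; so some bag has ≥ 3 vertices and tw(G) ≥ 2. The upper and lower bounds meet at 2, so that is the treewidth.

Treewidth 2.
Bags: B1 = {1, 4, 5}  B2 = {1, 2, 5}  B3 = {2, 5, 6}  B4 = {0, 1, 4}  B5 = {0, 1, 3}
Tree: B1–B2, B2–B3, B1–B4, B4–B5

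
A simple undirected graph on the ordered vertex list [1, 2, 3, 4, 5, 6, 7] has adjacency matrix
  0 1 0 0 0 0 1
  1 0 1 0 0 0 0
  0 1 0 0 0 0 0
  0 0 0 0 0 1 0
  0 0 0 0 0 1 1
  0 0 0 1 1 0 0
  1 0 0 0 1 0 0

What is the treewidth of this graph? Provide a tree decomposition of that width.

Each bag holds 2 vertices, so the decomposition has width 1, which upper-bounds the treewidth. Since G has at least one edge (e.g. 4–6), it is not an edgeless graph, so tw(G) ≥ 1. The upper and lower bounds meet at 1, so that is the treewidth.

Treewidth 1.
Bags: B1 = {4, 6}  B2 = {5, 6}  B3 = {5, 7}  B4 = {1, 7}  B5 = {1, 2}  B6 = {2, 3}
Tree: B1–B2, B2–B3, B3–B4, B4–B5, B5–B6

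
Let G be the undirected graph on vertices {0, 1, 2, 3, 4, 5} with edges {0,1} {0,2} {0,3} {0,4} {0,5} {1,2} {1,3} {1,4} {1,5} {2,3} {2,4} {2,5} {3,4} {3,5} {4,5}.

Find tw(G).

A width-5 tree decomposition is:
Bags: B1 = {0, 1, 2, 3, 4, 5}
Tree: (single bag)
With just one bag of size 6, the width is 6 − 1 = 5, so tw(G) ≤ 5. For the lower bound, the 6 vertices {0, 1, 2, 3, 4, 5} are pairwise adjacent, and any tree decomposition puts a clique entirely inside one bag — forcing width ≥ 5. Combining the bounds, tw(G) = 5.

5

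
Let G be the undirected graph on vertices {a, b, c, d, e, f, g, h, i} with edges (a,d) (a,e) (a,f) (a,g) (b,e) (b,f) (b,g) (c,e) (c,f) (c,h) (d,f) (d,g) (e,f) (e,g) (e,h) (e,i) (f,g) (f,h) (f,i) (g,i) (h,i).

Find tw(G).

3

A width-3 tree decomposition is:
Bags: B1 = {e, f, g, i}  B2 = {e, f, h, i}  B3 = {b, e, f, g}  B4 = {a, e, f, g}  B5 = {c, e, f, h}  B6 = {a, d, f, g}
Tree: B1–B2, B1–B3, B1–B4, B2–B5, B4–B6
Each bag holds 4 vertices, so the decomposition has width 3, which upper-bounds the treewidth. On the other hand G contains the 4-clique {a, d, f, g}. A clique must lie in a single bag of any decomposition, so no decomposition can have width below 3. Hence tw(G) = 3 exactly.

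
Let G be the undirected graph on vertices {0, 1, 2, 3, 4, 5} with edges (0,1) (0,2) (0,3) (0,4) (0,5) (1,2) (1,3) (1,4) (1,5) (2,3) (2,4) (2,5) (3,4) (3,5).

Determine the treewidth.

A width-4 tree decomposition is:
Bags: B1 = {0, 1, 2, 3, 4}  B2 = {0, 1, 2, 3, 5}
Tree: B1–B2
The largest bag has 5 vertices, giving width 4; this decomposition certifies tw(G) ≤ 4. For the lower bound, the 5 vertices {0, 1, 2, 3, 4} are pairwise adjacent, and any tree decomposition puts a clique entirely inside one bag — forcing width ≥ 4. Combining the bounds, tw(G) = 4.

4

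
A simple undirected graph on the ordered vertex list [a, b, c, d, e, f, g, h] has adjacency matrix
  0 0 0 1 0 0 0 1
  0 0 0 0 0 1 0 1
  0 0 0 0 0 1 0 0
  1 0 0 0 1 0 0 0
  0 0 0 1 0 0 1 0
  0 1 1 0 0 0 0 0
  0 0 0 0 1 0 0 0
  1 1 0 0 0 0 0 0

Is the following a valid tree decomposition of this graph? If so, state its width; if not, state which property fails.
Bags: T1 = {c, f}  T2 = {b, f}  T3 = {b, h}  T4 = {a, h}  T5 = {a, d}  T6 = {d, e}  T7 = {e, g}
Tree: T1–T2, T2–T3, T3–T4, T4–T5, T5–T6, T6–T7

Every vertex of G appears in some bag (union = {a, b, c, d, e, f, g, h}); every edge is covered by a bag; and for each vertex v the set of bags containing v is connected in the bag tree. The decomposition is therefore valid. The largest bag has 2 vertices, so the width is 1.

Yes; width 1.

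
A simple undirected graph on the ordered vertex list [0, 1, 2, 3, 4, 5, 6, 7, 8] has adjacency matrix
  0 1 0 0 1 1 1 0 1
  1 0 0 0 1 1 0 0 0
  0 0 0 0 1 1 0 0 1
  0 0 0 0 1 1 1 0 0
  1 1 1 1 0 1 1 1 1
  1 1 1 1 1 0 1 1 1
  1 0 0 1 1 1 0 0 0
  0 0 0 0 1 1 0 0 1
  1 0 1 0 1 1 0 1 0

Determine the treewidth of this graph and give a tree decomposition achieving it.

Each bag holds 4 vertices, so the decomposition has width 3, which upper-bounds the treewidth. On the other hand G contains the 4-clique {0, 4, 5, 8}. A clique must lie in a single bag of any decomposition, so no decomposition can have width below 3. Therefore the treewidth is 3.

Treewidth 3.
Bags: B1 = {0, 4, 5, 8}  B2 = {0, 4, 5, 6}  B3 = {4, 5, 7, 8}  B4 = {3, 4, 5, 6}  B5 = {0, 1, 4, 5}  B6 = {2, 4, 5, 8}
Tree: B1–B2, B1–B3, B2–B4, B1–B5, B1–B6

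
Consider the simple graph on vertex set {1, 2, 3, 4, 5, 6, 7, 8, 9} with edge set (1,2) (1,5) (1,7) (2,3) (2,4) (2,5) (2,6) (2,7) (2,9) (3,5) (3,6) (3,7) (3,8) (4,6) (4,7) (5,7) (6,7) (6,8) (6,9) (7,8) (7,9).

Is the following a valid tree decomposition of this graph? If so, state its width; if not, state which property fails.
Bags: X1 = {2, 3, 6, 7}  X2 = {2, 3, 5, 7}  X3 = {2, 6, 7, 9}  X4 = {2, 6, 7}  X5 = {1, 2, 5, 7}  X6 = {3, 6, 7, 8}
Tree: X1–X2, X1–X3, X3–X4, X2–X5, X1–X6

No — vertex 4 appears in no bag.

A tree decomposition must satisfy three properties: every vertex lies in some bag; for every edge, both endpoints lie together in some bag; and for every vertex, the bags containing it form a connected subtree. Here vertex 4 appears in no bag, so the decomposition is invalid.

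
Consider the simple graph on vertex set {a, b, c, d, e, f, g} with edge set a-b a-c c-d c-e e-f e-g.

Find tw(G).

1

A width-1 tree decomposition is:
Bags: B1 = {c, e}  B2 = {c, d}  B3 = {e, g}  B4 = {a, c}  B5 = {a, b}  B6 = {e, f}
Tree: B1–B2, B1–B3, B1–B4, B4–B5, B1–B6
Every bag has size at most 2, so the width is 2 − 1 = 1 and tw(G) ≤ 1. Since G has at least one edge (e.g. c–e), it is not an edgeless graph, so tw(G) ≥ 1. Hence tw(G) = 1 exactly.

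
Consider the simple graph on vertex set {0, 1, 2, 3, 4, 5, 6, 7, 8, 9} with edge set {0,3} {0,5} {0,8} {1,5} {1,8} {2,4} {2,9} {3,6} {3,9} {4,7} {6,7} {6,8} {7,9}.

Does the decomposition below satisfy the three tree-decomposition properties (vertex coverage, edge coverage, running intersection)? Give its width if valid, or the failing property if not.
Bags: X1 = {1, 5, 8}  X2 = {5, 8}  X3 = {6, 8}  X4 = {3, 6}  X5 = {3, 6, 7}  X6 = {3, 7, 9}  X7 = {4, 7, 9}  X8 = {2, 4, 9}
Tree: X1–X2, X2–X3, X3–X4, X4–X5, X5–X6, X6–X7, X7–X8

No — vertex 0 appears in no bag.

A tree decomposition must satisfy three properties: every vertex lies in some bag; for every edge, both endpoints lie together in some bag; and for every vertex, the bags containing it form a connected subtree. Here vertex 0 appears in no bag, so the decomposition is invalid.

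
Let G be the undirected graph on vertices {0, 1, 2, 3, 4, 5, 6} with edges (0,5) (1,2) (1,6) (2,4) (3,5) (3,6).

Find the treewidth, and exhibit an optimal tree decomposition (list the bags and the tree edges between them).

Each bag holds 2 vertices, so the decomposition has width 1, which upper-bounds the treewidth. Since G has at least one edge (e.g. 4–2), it is not an edgeless graph, so tw(G) ≥ 1. Therefore the treewidth is 1.

Treewidth 1.
One such decomposition:
Bags: B1 = {2, 4}  B2 = {1, 2}  B3 = {1, 6}  B4 = {3, 6}  B5 = {3, 5}  B6 = {0, 5}
Tree: B1–B2, B2–B3, B3–B4, B4–B5, B5–B6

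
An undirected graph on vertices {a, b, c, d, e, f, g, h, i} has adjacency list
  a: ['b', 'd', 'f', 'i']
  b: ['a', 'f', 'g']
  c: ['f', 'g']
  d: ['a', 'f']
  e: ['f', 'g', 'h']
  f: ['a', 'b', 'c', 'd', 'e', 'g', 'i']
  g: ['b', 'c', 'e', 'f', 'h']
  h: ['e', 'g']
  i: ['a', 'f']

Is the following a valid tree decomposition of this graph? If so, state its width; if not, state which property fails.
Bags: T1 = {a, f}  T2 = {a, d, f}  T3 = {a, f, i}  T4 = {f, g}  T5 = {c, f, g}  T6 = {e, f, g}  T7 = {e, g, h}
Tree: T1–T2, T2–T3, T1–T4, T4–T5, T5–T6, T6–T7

No — vertex b appears in no bag.

A tree decomposition must satisfy three properties: every vertex lies in some bag; for every edge, both endpoints lie together in some bag; and for every vertex, the bags containing it form a connected subtree. Here vertex b appears in no bag, so the decomposition is invalid.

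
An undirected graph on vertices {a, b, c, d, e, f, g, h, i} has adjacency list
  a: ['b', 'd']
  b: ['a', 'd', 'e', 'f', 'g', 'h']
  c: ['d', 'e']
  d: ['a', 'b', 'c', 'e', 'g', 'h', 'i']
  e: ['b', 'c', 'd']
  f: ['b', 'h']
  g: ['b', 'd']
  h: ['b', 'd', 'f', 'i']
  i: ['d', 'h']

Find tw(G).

A width-2 tree decomposition is:
Bags: B1 = {b, d, h}  B2 = {d, h, i}  B3 = {b, d, e}  B4 = {a, b, d}  B5 = {c, d, e}  B6 = {b, f, h}  B7 = {b, d, g}
Tree: B1–B2, B1–B3, B1–B4, B3–B5, B1–B6, B3–B7
Each bag holds 3 vertices, so the decomposition has width 2, which upper-bounds the treewidth. Conversely, {c, d, e} is a clique of size 3, and the vertices of any clique must share a bag in every tree decomposition; so some bag has ≥ 3 vertices and tw(G) ≥ 2. Hence tw(G) = 2 exactly.

2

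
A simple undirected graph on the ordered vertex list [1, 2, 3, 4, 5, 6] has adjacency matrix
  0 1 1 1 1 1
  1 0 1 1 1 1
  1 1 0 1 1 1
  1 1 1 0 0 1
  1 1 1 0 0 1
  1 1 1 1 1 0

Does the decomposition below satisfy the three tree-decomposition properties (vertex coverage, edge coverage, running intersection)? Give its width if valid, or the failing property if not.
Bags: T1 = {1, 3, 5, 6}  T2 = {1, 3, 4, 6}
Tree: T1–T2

No — vertex 2 appears in no bag.

A tree decomposition must satisfy three properties: every vertex lies in some bag; for every edge, both endpoints lie together in some bag; and for every vertex, the bags containing it form a connected subtree. Here vertex 2 appears in no bag, so the decomposition is invalid.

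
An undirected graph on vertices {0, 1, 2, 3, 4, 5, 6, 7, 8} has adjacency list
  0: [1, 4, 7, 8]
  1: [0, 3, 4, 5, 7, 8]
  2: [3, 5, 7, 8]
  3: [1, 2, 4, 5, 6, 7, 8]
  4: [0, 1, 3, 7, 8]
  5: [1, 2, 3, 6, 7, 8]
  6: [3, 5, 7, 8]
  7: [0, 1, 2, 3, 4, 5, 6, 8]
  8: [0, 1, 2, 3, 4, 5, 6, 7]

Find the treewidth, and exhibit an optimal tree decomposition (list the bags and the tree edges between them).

Treewidth 4.
One such decomposition:
Bags: B1 = {1, 3, 5, 7, 8}  B2 = {1, 3, 4, 7, 8}  B3 = {3, 5, 6, 7, 8}  B4 = {0, 1, 4, 7, 8}  B5 = {2, 3, 5, 7, 8}
Tree: B1–B2, B1–B3, B2–B4, B1–B5

Every bag has size at most 5, so the width is 5 − 1 = 4 and tw(G) ≤ 4. On the other hand G contains the 5-clique {0, 1, 4, 7, 8}. A clique must lie in a single bag of any decomposition, so no decomposition can have width below 4. Hence tw(G) = 4 exactly.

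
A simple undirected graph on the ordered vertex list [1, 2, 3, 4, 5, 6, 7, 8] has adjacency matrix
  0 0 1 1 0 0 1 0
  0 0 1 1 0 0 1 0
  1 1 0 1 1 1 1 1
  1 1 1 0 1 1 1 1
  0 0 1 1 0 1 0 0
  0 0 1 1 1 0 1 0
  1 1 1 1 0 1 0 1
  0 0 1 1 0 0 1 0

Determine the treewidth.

A width-3 tree decomposition is:
Bags: B1 = {1, 3, 4, 7}  B2 = {3, 4, 6, 7}  B3 = {2, 3, 4, 7}  B4 = {3, 4, 7, 8}  B5 = {3, 4, 5, 6}
Tree: B1–B2, B2–B3, B3–B4, B2–B5
Each bag holds 4 vertices, so the decomposition has width 3, which upper-bounds the treewidth. For the lower bound, the 4 vertices {3, 4, 5, 6} are pairwise adjacent, and any tree decomposition puts a clique entirely inside one bag — forcing width ≥ 3. Therefore the treewidth is 3.

3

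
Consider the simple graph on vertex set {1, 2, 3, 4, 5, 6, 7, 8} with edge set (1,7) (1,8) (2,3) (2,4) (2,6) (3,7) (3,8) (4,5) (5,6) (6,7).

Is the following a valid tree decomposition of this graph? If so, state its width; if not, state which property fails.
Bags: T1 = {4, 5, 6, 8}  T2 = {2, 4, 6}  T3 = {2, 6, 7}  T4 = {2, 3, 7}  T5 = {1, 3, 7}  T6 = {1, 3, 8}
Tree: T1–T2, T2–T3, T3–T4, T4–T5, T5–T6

A tree decomposition must satisfy three properties: every vertex lies in some bag; for every edge, both endpoints lie together in some bag; and for every vertex, the bags containing it form a connected subtree. Here bags containing vertex 8 are not connected in the tree, so the decomposition is invalid.

No — bags containing vertex 8 are not connected in the tree.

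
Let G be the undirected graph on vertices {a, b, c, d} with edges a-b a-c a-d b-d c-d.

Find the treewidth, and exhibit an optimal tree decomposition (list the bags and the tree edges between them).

Every bag has size at most 3, so the width is 3 − 1 = 2 and tw(G) ≤ 2. On the other hand G contains the 3-clique {a, c, d}. A clique must lie in a single bag of any decomposition, so no decomposition can have width below 2. The upper and lower bounds meet at 2, so that is the treewidth.

Treewidth 2.
One such decomposition:
Bags: B1 = {a, c, d}  B2 = {a, b, d}
Tree: B1–B2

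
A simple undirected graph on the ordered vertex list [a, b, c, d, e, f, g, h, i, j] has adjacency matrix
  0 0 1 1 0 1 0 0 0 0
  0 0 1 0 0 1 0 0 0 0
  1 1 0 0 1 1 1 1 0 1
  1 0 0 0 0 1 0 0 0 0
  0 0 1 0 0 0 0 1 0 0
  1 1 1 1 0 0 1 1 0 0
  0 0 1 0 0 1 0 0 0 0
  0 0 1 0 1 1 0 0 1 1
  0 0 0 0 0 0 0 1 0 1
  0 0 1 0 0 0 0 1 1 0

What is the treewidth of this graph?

A width-2 tree decomposition is:
Bags: B1 = {c, f, h}  B2 = {b, c, f}  B3 = {a, c, f}  B4 = {c, h, j}  B5 = {c, f, g}  B6 = {h, i, j}  B7 = {c, e, h}  B8 = {a, d, f}
Tree: B1–B2, B2–B3, B1–B4, B3–B5, B4–B6, B1–B7, B3–B8
Every bag has size at most 3, so the width is 3 − 1 = 2 and tw(G) ≤ 2. Conversely, {a, d, f} is a clique of size 3, and the vertices of any clique must share a bag in every tree decomposition; so some bag has ≥ 3 vertices and tw(G) ≥ 2. Therefore the treewidth is 2.

2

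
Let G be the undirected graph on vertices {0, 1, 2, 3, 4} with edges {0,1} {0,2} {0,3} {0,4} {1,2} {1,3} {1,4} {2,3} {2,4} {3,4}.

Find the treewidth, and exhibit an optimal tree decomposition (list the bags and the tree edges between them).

With just one bag of size 5, the width is 5 − 1 = 4, so tw(G) ≤ 4. On the other hand G contains the 5-clique {0, 1, 2, 3, 4}. A clique must lie in a single bag of any decomposition, so no decomposition can have width below 4. Hence tw(G) = 4 exactly.

Treewidth 4.
One optimal decomposition is:
Bags: B1 = {0, 1, 2, 3, 4}
Tree: (single bag)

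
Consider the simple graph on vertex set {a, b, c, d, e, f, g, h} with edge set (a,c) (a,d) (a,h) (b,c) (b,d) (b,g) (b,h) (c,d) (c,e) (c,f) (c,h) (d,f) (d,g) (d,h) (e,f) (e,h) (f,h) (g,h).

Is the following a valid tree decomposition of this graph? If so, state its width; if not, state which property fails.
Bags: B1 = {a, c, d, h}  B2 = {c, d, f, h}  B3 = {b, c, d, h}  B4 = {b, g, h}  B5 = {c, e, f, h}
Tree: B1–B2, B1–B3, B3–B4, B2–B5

A tree decomposition must satisfy three properties: every vertex lies in some bag; for every edge, both endpoints lie together in some bag; and for every vertex, the bags containing it form a connected subtree. Here edge (d,g) lies in no bag, so the decomposition is invalid.

No — edge (d,g) lies in no bag.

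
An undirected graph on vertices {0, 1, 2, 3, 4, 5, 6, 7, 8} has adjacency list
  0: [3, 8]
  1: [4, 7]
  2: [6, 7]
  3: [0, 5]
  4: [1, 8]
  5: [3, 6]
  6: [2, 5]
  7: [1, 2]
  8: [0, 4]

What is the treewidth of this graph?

2

A width-2 tree decomposition is:
Bags: B1 = {0, 3, 8}  B2 = {3, 5, 8}  B3 = {5, 6, 8}  B4 = {2, 6, 8}  B5 = {2, 7, 8}  B6 = {1, 7, 8}  B7 = {1, 4, 8}
Tree: B1–B2, B2–B3, B3–B4, B4–B5, B5–B6, B6–B7
The largest bag has 3 vertices, giving width 2; this decomposition certifies tw(G) ≤ 2. For the lower bound, G contains the cycle 8–0–3–5–6–2–7–1–4–8, so G is not a forest; only forests have treewidth ≤ 1, hence tw(G) ≥ 2. Combining the bounds, tw(G) = 2.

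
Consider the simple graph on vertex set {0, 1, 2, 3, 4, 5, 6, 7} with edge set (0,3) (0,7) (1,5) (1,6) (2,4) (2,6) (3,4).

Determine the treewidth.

A width-1 tree decomposition is:
Bags: B1 = {0, 7}  B2 = {0, 3}  B3 = {3, 4}  B4 = {2, 4}  B5 = {2, 6}  B6 = {1, 6}  B7 = {1, 5}
Tree: B1–B2, B2–B3, B3–B4, B4–B5, B5–B6, B6–B7
The largest bag has 2 vertices, giving width 1; this decomposition certifies tw(G) ≤ 1. G has an edge, so its treewidth is at least 1. Hence tw(G) = 1 exactly.

1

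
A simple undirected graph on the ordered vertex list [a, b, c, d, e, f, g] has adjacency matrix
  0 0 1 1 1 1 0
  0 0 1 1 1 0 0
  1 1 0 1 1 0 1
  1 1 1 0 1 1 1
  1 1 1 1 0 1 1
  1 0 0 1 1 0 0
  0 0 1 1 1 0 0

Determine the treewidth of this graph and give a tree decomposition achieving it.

Treewidth 3.
One optimal decomposition is:
Bags: B1 = {a, d, e, f}  B2 = {a, c, d, e}  B3 = {c, d, e, g}  B4 = {b, c, d, e}
Tree: B1–B2, B2–B3, B3–B4

Every bag has size at most 4, so the width is 4 − 1 = 3 and tw(G) ≤ 3. On the other hand G contains the 4-clique {c, d, e, g}. A clique must lie in a single bag of any decomposition, so no decomposition can have width below 3. The upper and lower bounds meet at 3, so that is the treewidth.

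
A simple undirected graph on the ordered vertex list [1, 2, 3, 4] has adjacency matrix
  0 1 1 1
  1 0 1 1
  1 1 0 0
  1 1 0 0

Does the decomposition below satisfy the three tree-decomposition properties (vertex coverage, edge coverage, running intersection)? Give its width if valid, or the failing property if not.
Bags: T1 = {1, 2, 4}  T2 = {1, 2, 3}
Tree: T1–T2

Every vertex of G appears in some bag (union = {1, 2, 3, 4}); every edge is covered by a bag; and for each vertex v the set of bags containing v is connected in the bag tree. The decomposition is therefore valid. The largest bag has 3 vertices, so the width is 2.

Yes; width 2.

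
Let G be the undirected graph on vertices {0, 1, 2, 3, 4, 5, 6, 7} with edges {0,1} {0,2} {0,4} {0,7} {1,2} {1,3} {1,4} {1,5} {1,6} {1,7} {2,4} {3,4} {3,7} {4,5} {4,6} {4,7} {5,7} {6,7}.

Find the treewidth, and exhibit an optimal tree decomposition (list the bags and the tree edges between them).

Treewidth 3.
One such decomposition:
Bags: B1 = {1, 4, 5, 7}  B2 = {0, 1, 4, 7}  B3 = {0, 1, 2, 4}  B4 = {1, 3, 4, 7}  B5 = {1, 4, 6, 7}
Tree: B1–B2, B2–B3, B1–B4, B2–B5

Each bag holds 4 vertices, so the decomposition has width 3, which upper-bounds the treewidth. For the lower bound, the 4 vertices {0, 1, 2, 4} are pairwise adjacent, and any tree decomposition puts a clique entirely inside one bag — forcing width ≥ 3. Combining the bounds, tw(G) = 3.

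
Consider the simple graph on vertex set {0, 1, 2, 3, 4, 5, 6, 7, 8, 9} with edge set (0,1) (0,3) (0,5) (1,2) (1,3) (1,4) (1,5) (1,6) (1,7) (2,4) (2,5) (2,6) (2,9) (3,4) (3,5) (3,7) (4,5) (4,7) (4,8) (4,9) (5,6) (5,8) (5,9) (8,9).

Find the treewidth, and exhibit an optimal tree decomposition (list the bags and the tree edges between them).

Each bag holds 4 vertices, so the decomposition has width 3, which upper-bounds the treewidth. On the other hand G contains the 4-clique {4, 5, 8, 9}. A clique must lie in a single bag of any decomposition, so no decomposition can have width below 3. Hence tw(G) = 3 exactly.

Treewidth 3.
One optimal decomposition is:
Bags: B1 = {1, 3, 4, 7}  B2 = {1, 3, 4, 5}  B3 = {0, 1, 3, 5}  B4 = {1, 2, 4, 5}  B5 = {2, 4, 5, 9}  B6 = {4, 5, 8, 9}  B7 = {1, 2, 5, 6}
Tree: B1–B2, B2–B3, B2–B4, B4–B5, B5–B6, B4–B7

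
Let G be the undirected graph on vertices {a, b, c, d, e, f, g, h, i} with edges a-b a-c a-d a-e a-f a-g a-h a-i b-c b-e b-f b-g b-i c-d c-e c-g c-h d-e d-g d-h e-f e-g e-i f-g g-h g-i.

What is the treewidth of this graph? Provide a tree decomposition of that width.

The largest bag has 5 vertices, giving width 4; this decomposition certifies tw(G) ≤ 4. On the other hand G contains the 5-clique {a, c, d, e, g}. A clique must lie in a single bag of any decomposition, so no decomposition can have width below 4. Therefore the treewidth is 4.

Treewidth 4.
Bags: B1 = {a, b, c, e, g}  B2 = {a, b, e, g, i}  B3 = {a, b, e, f, g}  B4 = {a, c, d, e, g}  B5 = {a, c, d, g, h}
Tree: B1–B2, B2–B3, B1–B4, B4–B5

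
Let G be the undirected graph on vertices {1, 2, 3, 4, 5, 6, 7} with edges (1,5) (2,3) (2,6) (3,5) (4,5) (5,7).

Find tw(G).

1

A width-1 tree decomposition is:
Bags: B1 = {2, 6}  B2 = {2, 3}  B3 = {3, 5}  B4 = {1, 5}  B5 = {4, 5}  B6 = {5, 7}
Tree: B1–B2, B2–B3, B3–B4, B3–B5, B4–B6
The largest bag has 2 vertices, giving width 1; this decomposition certifies tw(G) ≤ 1. Any graph with an edge has treewidth ≥ 1, and G has the edge 6–2. Therefore the treewidth is 1.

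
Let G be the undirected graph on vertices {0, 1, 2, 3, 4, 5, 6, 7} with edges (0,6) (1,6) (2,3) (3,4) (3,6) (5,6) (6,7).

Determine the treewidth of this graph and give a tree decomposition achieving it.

Treewidth 1.
Bags: B1 = {5, 6}  B2 = {3, 6}  B3 = {6, 7}  B4 = {0, 6}  B5 = {3, 4}  B6 = {1, 6}  B7 = {2, 3}
Tree: B1–B2, B1–B3, B1–B4, B2–B5, B3–B6, B2–B7

The largest bag has 2 vertices, giving width 1; this decomposition certifies tw(G) ≤ 1. Since G has at least one edge (e.g. 6–5), it is not an edgeless graph, so tw(G) ≥ 1. Hence tw(G) = 1 exactly.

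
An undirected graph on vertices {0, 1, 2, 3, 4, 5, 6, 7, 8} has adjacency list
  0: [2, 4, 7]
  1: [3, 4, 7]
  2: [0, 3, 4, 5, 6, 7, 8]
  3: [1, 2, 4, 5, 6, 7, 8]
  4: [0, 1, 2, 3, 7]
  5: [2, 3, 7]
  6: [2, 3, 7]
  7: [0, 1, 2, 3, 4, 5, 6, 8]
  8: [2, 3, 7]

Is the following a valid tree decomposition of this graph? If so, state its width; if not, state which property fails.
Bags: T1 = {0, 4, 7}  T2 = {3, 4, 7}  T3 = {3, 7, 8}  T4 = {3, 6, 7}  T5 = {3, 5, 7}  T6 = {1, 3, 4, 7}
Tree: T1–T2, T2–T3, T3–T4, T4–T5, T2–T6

A tree decomposition must satisfy three properties: every vertex lies in some bag; for every edge, both endpoints lie together in some bag; and for every vertex, the bags containing it form a connected subtree. Here vertex 2 appears in no bag, so the decomposition is invalid.

No — vertex 2 appears in no bag.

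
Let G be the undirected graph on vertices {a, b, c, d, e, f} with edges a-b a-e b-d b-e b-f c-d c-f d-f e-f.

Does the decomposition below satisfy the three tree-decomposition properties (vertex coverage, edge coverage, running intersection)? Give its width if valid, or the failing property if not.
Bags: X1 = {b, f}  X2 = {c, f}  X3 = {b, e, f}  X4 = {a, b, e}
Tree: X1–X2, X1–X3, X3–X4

No — vertex d appears in no bag.

A tree decomposition must satisfy three properties: every vertex lies in some bag; for every edge, both endpoints lie together in some bag; and for every vertex, the bags containing it form a connected subtree. Here vertex d appears in no bag, so the decomposition is invalid.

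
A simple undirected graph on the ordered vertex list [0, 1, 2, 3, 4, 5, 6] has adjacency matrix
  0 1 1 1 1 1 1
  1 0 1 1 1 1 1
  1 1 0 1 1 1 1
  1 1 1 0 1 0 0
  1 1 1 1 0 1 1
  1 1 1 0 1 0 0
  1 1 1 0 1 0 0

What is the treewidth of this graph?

A width-4 tree decomposition is:
Bags: B1 = {0, 1, 2, 4, 5}  B2 = {0, 1, 2, 4, 6}  B3 = {0, 1, 2, 3, 4}
Tree: B1–B2, B2–B3
Each bag holds 5 vertices, so the decomposition has width 4, which upper-bounds the treewidth. On the other hand G contains the 5-clique {0, 1, 2, 3, 4}. A clique must lie in a single bag of any decomposition, so no decomposition can have width below 4. Therefore the treewidth is 4.

4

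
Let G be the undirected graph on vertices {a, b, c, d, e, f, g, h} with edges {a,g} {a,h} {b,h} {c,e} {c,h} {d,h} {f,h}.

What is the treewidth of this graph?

1

A width-1 tree decomposition is:
Bags: B1 = {d, h}  B2 = {b, h}  B3 = {a, h}  B4 = {c, h}  B5 = {c, e}  B6 = {f, h}  B7 = {a, g}
Tree: B1–B2, B2–B3, B3–B4, B4–B5, B1–B6, B3–B7
Every bag has size at most 2, so the width is 2 − 1 = 1 and tw(G) ≤ 1. Since G has at least one edge (e.g. d–h), it is not an edgeless graph, so tw(G) ≥ 1. Combining the bounds, tw(G) = 1.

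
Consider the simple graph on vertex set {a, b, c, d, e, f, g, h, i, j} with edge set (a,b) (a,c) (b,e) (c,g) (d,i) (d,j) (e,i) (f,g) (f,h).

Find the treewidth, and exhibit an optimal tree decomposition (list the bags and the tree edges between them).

Treewidth 1.
One such decomposition:
Bags: B1 = {f, h}  B2 = {f, g}  B3 = {c, g}  B4 = {a, c}  B5 = {a, b}  B6 = {b, e}  B7 = {e, i}  B8 = {d, i}  B9 = {d, j}
Tree: B1–B2, B2–B3, B3–B4, B4–B5, B5–B6, B6–B7, B7–B8, B8–B9

Each bag holds 2 vertices, so the decomposition has width 1, which upper-bounds the treewidth. Any graph with an edge has treewidth ≥ 1, and G has the edge h–f. Therefore the treewidth is 1.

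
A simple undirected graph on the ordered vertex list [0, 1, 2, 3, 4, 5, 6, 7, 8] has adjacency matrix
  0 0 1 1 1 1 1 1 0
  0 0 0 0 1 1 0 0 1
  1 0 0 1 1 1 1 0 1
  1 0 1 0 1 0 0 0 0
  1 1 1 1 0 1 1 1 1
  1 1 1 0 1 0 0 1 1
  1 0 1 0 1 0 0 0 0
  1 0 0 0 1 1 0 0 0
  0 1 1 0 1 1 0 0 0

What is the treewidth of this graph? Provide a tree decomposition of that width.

Treewidth 3.
One such decomposition:
Bags: B1 = {0, 4, 5, 7}  B2 = {0, 2, 4, 5}  B3 = {2, 4, 5, 8}  B4 = {1, 4, 5, 8}  B5 = {0, 2, 3, 4}  B6 = {0, 2, 4, 6}
Tree: B1–B2, B2–B3, B3–B4, B2–B5, B5–B6

Each bag holds 4 vertices, so the decomposition has width 3, which upper-bounds the treewidth. On the other hand G contains the 4-clique {0, 2, 3, 4}. A clique must lie in a single bag of any decomposition, so no decomposition can have width below 3. The upper and lower bounds meet at 3, so that is the treewidth.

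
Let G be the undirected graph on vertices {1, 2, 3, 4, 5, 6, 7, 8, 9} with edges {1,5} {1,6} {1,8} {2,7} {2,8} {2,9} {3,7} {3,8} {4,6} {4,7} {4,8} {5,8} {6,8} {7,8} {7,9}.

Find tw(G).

A width-2 tree decomposition is:
Bags: B1 = {2, 7, 9}  B2 = {2, 7, 8}  B3 = {3, 7, 8}  B4 = {4, 7, 8}  B5 = {4, 6, 8}  B6 = {1, 6, 8}  B7 = {1, 5, 8}
Tree: B1–B2, B2–B3, B2–B4, B4–B5, B5–B6, B6–B7
Each bag holds 3 vertices, so the decomposition has width 2, which upper-bounds the treewidth. Conversely, {1, 5, 8} is a clique of size 3, and the vertices of any clique must share a bag in every tree decomposition; so some bag has ≥ 3 vertices and tw(G) ≥ 2. Hence tw(G) = 2 exactly.

2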